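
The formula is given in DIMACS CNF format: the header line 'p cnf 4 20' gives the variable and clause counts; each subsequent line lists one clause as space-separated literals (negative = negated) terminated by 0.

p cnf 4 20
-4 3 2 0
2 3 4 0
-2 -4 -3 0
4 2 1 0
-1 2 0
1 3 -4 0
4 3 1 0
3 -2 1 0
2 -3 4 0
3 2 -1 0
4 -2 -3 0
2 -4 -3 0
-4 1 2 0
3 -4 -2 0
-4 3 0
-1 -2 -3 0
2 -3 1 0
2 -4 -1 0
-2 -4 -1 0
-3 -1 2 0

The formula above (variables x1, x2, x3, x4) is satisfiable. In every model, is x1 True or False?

True

Suppose x1 = False.
Case x4 = True:
The clause (x3) is unit, so x3 = True.
The clause (¬x2) is unit, so x2 = False.
Now (x2) is unsatisfied and unit — conflict.
Backtrack on x4: now try x4 = False.
The clause (x2) is unit, so x2 = True.
The clause (x3) is unit, so x3 = True.
Now (¬x3) is unsatisfied and unit — conflict.
Neither x4 = True nor x4 = False works.
So every satisfying assignment has x1 = True.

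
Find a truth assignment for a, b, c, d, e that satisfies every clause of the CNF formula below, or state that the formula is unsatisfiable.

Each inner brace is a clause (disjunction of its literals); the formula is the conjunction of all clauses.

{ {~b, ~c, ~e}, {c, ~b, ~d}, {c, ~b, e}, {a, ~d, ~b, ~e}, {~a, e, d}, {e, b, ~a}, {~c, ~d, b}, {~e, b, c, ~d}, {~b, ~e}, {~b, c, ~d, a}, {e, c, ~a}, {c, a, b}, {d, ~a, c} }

a: 1,  b: 0,  c: 1,  d: 0,  e: 1

Branch on b: set b = 0.
Branch on e: set e = 1.
Branch on c: set c = 1.
From the singleton clause (~d), d = 0.
All clauses hold; a can take either value.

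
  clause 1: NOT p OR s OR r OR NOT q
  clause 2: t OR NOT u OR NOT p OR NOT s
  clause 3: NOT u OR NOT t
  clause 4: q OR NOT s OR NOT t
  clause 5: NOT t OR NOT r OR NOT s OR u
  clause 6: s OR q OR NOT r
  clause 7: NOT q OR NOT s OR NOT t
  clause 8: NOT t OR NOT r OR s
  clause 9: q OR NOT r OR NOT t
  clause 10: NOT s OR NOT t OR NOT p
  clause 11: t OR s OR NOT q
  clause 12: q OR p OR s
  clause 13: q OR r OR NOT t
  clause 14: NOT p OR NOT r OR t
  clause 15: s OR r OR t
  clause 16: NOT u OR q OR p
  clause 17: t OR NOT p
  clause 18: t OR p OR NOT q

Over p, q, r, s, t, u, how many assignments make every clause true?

There are 2^6 = 64 truth assignments over (p, q, r, s, t, u).
Split on s. With s = true, the clauses containing s are satisfied and NOT s drops from the rest; 2 of the 2^5 = 32 assignments to the other variables satisfy what remains.
With s = false, by the same count on the reduced clause set, 1 assignment works.
Total: 2 + 1 = 3.

3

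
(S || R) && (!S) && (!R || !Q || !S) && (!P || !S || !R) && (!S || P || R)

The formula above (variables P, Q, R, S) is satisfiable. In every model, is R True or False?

Suppose R = false.
Unit clause (S) forces S = true.
But (!S) is also a unit clause — contradiction.
So every satisfying assignment has R = True.

True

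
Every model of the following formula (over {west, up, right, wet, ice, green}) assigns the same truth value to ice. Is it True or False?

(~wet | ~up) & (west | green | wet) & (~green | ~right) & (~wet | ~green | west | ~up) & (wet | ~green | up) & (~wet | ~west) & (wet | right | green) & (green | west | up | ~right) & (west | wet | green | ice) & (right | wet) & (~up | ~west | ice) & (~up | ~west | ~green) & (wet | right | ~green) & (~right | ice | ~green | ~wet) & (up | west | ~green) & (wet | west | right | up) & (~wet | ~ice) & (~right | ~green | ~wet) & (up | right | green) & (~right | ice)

True

Suppose ice = 0.
Unit clause (~right) forces right = 0.
Unit clause (wet) forces wet = 1.
Unit clause (~up) forces up = 0.
Unit clause (~west) forces west = 0.
Unit clause (~green) forces green = 0.
That conflicts with the unit clause (green).
So every satisfying assignment has ice = True.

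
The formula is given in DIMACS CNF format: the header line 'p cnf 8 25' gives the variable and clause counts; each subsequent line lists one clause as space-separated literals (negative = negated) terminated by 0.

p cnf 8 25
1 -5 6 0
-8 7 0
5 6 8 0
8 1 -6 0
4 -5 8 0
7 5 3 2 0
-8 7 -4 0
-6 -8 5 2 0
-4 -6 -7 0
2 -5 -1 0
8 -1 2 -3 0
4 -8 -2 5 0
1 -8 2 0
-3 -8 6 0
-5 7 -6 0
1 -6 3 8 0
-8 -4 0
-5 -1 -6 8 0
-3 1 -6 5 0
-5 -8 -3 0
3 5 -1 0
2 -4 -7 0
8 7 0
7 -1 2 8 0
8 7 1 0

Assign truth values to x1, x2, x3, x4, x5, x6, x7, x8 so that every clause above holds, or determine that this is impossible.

x1: True; x2: True; x3: True; x4: True; x5: True; x6: False; x7: True; x8: False

Suppose x8 = False.
From the singleton clause (x7), x7 = True.
Suppose x5 = True.
From the singleton clause (x4), x4 = True.
From the singleton clause (¬x6), x6 = False.
From the singleton clause (x1), x1 = True.
From the singleton clause (x2), x2 = True.
No clause remains; x3 is free.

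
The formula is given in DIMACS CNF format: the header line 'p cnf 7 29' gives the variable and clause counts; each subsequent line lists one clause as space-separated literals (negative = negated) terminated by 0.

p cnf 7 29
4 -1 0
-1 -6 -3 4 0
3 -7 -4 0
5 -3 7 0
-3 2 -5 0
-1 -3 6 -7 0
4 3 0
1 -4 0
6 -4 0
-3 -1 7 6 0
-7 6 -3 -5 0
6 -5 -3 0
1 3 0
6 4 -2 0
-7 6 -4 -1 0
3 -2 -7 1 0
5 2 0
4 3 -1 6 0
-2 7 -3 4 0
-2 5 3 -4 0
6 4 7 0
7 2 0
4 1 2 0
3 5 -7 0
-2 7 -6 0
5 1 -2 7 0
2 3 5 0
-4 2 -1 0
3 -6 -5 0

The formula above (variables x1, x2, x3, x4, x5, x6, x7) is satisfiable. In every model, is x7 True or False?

True

Suppose x7 = False.
(x2) alone gives x2 = True.
(¬x6) alone gives x6 = False.
(¬x4) alone gives x4 = False.
That conflicts with the unit clause (x4).
So every satisfying assignment has x7 = True.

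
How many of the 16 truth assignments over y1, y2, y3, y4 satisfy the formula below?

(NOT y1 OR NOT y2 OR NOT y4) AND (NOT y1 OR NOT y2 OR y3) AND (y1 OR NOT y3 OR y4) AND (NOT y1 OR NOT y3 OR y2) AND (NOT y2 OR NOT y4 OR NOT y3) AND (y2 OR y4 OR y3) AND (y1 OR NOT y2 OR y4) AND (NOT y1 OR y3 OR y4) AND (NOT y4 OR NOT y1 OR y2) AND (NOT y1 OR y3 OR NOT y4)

There are 2^4 = 16 truth assignments over (y1, y2, y3, y4).
Check each against the 10 clauses (columns in the order y1, y2, y3, y4):
  F F F F  ✗ fails (y2 OR y4 OR y3)
  F F F T  ✓ satisfies all
  F F T F  ✗ fails (y1 OR NOT y3 OR y4)
  F F T T  ✓ satisfies all
  F T F F  ✗ fails (y1 OR NOT y2 OR y4)
  F T F T  ✓ satisfies all
  F T T F  ✗ fails (y1 OR NOT y3 OR y4)
  F T T T  ✗ fails (NOT y2 OR NOT y4 OR NOT y3)
  T F F F  ✗ fails (y2 OR y4 OR y3)
  T F F T  ✗ fails (NOT y4 OR NOT y1 OR y2)
  T F T F  ✗ fails (NOT y1 OR NOT y3 OR y2)
  T F T T  ✗ fails (NOT y1 OR NOT y3 OR y2)
  T T F F  ✗ fails (NOT y1 OR NOT y2 OR y3)
  T T F T  ✗ fails (NOT y1 OR NOT y2 OR NOT y4)
  T T T F  ✓ satisfies all
  T T T T  ✗ fails (NOT y1 OR NOT y2 OR NOT y4)
4 of the 16 rows are models.

4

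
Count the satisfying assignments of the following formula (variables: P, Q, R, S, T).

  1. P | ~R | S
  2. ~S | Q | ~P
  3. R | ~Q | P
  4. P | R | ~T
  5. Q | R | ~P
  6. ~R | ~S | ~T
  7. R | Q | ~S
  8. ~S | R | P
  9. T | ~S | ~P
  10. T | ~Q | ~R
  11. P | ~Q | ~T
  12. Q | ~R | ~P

6

There are 2^5 = 32 truth assignments over (P, Q, R, S, T).
Split on Q. With Q = 1, the clauses containing Q are satisfied and ~Q drops from the rest; 4 of the 2^4 = 16 assignments to the other variables satisfy what remains.
With Q = 0, by the same count on the reduced clause set, 2 assignments work.
Total: 4 + 2 = 6.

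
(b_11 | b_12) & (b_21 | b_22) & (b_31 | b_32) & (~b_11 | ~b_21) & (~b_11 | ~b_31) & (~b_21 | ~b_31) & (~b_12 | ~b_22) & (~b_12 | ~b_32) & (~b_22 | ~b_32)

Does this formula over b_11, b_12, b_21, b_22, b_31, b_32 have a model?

Unsatisfiable

Suppose b_11 = 1.
From the singleton clause (~b_21), b_21 = 0.
From the singleton clause (b_22), b_22 = 1.
From the singleton clause (~b_31), b_31 = 0.
From the singleton clause (b_32), b_32 = 1.
Now (~b_32) is unsatisfied and unit — conflict.
So b_11 must be the other value — set b_11 = 0.
From the singleton clause (b_12), b_12 = 1.
From the singleton clause (~b_22), b_22 = 0.
From the singleton clause (b_21), b_21 = 1.
From the singleton clause (~b_31), b_31 = 0.
From the singleton clause (b_32), b_32 = 1.
Now (~b_32) is unsatisfied and unit — conflict.
Both values of b_11 lead to a conflict.
No assignment satisfies every clause.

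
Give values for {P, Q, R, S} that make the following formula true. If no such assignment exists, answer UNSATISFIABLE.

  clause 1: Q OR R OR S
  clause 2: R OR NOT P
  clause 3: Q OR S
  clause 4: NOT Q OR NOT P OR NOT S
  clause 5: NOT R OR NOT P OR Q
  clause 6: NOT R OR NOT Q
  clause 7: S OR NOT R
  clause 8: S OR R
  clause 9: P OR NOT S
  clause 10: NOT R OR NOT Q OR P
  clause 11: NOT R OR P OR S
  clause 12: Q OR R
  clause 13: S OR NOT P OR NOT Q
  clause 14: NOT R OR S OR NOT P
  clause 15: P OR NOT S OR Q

UNSATISFIABLE

Branch on R: set R = true.
(NOT Q) alone gives Q = false.
(S) alone gives S = true.
(NOT P) alone gives P = false.
Now (P) is unsatisfied and unit — conflict.
So R must be the other value — set R = false.
(NOT P) alone gives P = false.
(S) alone gives S = true.
Now (NOT S) is unsatisfied and unit — conflict.
Neither R = true nor R = false works.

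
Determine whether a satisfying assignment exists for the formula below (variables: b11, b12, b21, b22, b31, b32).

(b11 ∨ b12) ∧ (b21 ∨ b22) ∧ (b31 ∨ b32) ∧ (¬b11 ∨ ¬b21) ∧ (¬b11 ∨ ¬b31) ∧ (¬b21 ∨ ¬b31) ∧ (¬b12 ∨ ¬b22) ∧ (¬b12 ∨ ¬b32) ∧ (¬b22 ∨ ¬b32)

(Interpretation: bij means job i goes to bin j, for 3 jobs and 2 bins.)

Suppose b11 = True.
The clause (¬b21) is unit, so b21 = False.
The clause (b22) is unit, so b22 = True.
The clause (¬b31) is unit, so b31 = False.
The clause (b32) is unit, so b32 = True.
Now (¬b32) is unsatisfied and unit — conflict.
Backtrack on b11: now try b11 = False.
The clause (b12) is unit, so b12 = True.
The clause (¬b22) is unit, so b22 = False.
The clause (b21) is unit, so b21 = True.
The clause (¬b31) is unit, so b31 = False.
The clause (b32) is unit, so b32 = True.
Now (¬b32) is unsatisfied and unit — conflict.
Either choice for b11 ends in contradiction.
No assignment satisfies every clause.

No, unsatisfiable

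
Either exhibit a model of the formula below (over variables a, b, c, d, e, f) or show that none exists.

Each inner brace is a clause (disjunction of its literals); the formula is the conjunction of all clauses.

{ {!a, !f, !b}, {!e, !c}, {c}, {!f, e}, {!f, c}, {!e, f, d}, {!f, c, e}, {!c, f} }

The clause (c) is unit, so c = true.
The clause (!e) is unit, so e = false.
The clause (!f) is unit, so f = false.
That conflicts with the unit clause (f).

UNSATISFIABLE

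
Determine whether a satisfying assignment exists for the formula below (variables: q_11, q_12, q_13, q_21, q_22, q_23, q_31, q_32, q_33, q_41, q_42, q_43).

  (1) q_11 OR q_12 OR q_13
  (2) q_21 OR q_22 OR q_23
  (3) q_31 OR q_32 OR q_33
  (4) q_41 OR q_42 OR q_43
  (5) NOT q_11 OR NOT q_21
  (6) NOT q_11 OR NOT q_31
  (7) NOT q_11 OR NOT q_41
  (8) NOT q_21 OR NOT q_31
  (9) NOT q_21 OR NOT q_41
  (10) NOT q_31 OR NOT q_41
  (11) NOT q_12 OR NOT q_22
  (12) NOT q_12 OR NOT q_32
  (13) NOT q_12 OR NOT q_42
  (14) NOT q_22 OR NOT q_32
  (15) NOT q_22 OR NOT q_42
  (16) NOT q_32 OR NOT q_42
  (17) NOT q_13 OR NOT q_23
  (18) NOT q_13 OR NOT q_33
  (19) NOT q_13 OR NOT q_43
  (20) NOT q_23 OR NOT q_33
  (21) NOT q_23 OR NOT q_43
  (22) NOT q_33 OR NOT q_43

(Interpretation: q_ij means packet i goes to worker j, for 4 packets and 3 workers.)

Branch on q_11: set q_11 = false.
Branch on q_12: set q_12 = true.
Unit clause (NOT q_22) forces q_22 = false.
Unit clause (NOT q_32) forces q_32 = false.
Unit clause (NOT q_42) forces q_42 = false.
Branch on q_21: set q_21 = true.
Unit clause (NOT q_31) forces q_31 = false.
Unit clause (q_33) forces q_33 = true.
Unit clause (NOT q_41) forces q_41 = false.
Unit clause (q_43) forces q_43 = true.
That conflicts with the unit clause (NOT q_43).
Backtrack on q_21: now try q_21 = false.
Unit clause (q_23) forces q_23 = true.
Unit clause (NOT q_13) forces q_13 = false.
Unit clause (NOT q_33) forces q_33 = false.
Unit clause (q_31) forces q_31 = true.
Unit clause (NOT q_41) forces q_41 = false.
Unit clause (q_43) forces q_43 = true.
That conflicts with the unit clause (NOT q_43).
Both values of q_21 lead to a conflict.
Backtrack on q_12: now try q_12 = false.
Unit clause (q_13) forces q_13 = true.
Unit clause (NOT q_23) forces q_23 = false.
Unit clause (NOT q_33) forces q_33 = false.
Unit clause (NOT q_43) forces q_43 = false.
Branch on q_21: set q_21 = true.
Unit clause (NOT q_31) forces q_31 = false.
Unit clause (q_32) forces q_32 = true.
Unit clause (NOT q_41) forces q_41 = false.
Unit clause (q_42) forces q_42 = true.
That conflicts with the unit clause (NOT q_42).
Backtrack on q_21: now try q_21 = false.
Unit clause (q_22) forces q_22 = true.
Unit clause (NOT q_32) forces q_32 = false.
Unit clause (q_31) forces q_31 = true.
Unit clause (NOT q_41) forces q_41 = false.
Unit clause (q_42) forces q_42 = true.
That conflicts with the unit clause (NOT q_42).
Both values of q_21 lead to a conflict.
Both values of q_12 lead to a conflict.
Backtrack on q_11: now try q_11 = true.
Unit clause (NOT q_21) forces q_21 = false.
Unit clause (NOT q_31) forces q_31 = false.
Unit clause (NOT q_41) forces q_41 = false.
Branch on q_22: set q_22 = true.
Unit clause (NOT q_12) forces q_12 = false.
Unit clause (NOT q_32) forces q_32 = false.
Unit clause (q_33) forces q_33 = true.
Unit clause (NOT q_42) forces q_42 = false.
Unit clause (q_43) forces q_43 = true.
That conflicts with the unit clause (NOT q_43).
Backtrack on q_22: now try q_22 = false.
Unit clause (q_23) forces q_23 = true.
Unit clause (NOT q_13) forces q_13 = false.
Unit clause (NOT q_33) forces q_33 = false.
Unit clause (q_32) forces q_32 = true.
Unit clause (NOT q_12) forces q_12 = false.
Unit clause (NOT q_42) forces q_42 = false.
Unit clause (q_43) forces q_43 = true.
That conflicts with the unit clause (NOT q_43).
Both values of q_22 lead to a conflict.
Both values of q_11 lead to a conflict.
No assignment satisfies every clause.

Unsatisfiable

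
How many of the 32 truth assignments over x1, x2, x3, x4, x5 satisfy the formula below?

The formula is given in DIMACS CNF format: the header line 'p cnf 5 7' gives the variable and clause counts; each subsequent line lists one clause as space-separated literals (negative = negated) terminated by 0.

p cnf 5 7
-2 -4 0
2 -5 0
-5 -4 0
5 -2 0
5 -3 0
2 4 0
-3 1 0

5

There are 2^5 = 32 truth assignments over (x1, x2, x3, x4, x5).
Split on x1. With x1 = True, the clauses containing x1 are satisfied and ¬x1 drops from the rest; 3 of the 2^4 = 16 assignments to the other variables satisfy what remains.
With x1 = False, by the same count on the reduced clause set, 2 assignments work.
(One model: x1=F, x2=F, x3=F, x4=T, x5=F.)
Total: 3 + 2 = 5.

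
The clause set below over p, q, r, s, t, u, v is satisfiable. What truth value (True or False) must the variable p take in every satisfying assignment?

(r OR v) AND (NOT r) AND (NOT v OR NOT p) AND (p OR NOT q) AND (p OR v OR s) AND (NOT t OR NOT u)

Suppose p = true.
Unit clause (NOT r) forces r = false.
Unit clause (v) forces v = true.
That conflicts with the unit clause (NOT v).
So every satisfying assignment has p = False.

False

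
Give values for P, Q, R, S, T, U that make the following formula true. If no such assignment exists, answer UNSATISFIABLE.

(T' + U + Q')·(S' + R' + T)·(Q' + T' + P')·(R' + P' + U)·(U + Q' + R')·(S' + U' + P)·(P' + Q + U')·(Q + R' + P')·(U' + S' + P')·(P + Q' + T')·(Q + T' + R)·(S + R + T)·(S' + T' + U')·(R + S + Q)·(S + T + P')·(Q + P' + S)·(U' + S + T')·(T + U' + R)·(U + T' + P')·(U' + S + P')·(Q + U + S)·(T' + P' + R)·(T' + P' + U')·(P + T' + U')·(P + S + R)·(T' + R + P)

P ↦ 0; Q ↦ 0; R ↦ 0; S ↦ 1; T ↦ 0; U ↦ 0

Branch on T: set T = 0.
Branch on S: set S = 1.
The clause (R') is unit, so R = 0.
The clause (U') is unit, so U = 0.
All clauses hold; P, Q can take either value.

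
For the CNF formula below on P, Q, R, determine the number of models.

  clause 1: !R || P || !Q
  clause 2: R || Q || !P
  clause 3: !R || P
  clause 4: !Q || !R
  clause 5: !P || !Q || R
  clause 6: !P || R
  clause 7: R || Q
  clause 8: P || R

There are 2^3 = 8 truth assignments over (P, Q, R).
Check each against the 8 clauses (columns in the order P, Q, R):
  F F F  ✗ fails (R || Q)
  F F T  ✗ fails (!R || P)
  F T F  ✗ fails (P || R)
  F T T  ✗ fails (!R || P || !Q)
  T F F  ✗ fails (R || Q || !P)
  T F T  ✓ satisfies all
  T T F  ✗ fails (!P || !Q || R)
  T T T  ✗ fails (!Q || !R)
1 of the 8 rows is a model.

1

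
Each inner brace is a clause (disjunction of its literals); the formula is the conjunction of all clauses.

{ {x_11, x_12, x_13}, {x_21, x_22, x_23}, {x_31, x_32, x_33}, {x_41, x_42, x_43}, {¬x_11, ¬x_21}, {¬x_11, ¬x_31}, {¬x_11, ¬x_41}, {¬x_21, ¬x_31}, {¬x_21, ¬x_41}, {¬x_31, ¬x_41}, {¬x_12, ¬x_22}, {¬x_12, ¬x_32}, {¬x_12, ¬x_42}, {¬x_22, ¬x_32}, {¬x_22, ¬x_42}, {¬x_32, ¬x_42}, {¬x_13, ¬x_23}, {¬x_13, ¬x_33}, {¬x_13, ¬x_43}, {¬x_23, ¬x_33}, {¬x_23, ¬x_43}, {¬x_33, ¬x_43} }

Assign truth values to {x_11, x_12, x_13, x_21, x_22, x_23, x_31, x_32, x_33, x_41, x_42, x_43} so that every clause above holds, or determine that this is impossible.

Branch on x_11: set x_11 = False.
Branch on x_12: set x_12 = True.
From the singleton clause (¬x_22), x_22 = False.
From the singleton clause (¬x_32), x_32 = False.
From the singleton clause (¬x_42), x_42 = False.
Branch on x_21: set x_21 = True.
From the singleton clause (¬x_31), x_31 = False.
From the singleton clause (x_33), x_33 = True.
From the singleton clause (¬x_41), x_41 = False.
From the singleton clause (x_43), x_43 = True.
But (¬x_43) is also a unit clause — contradiction.
So x_21 must be the other value — set x_21 = False.
From the singleton clause (x_23), x_23 = True.
From the singleton clause (¬x_13), x_13 = False.
From the singleton clause (¬x_33), x_33 = False.
From the singleton clause (x_31), x_31 = True.
From the singleton clause (¬x_41), x_41 = False.
From the singleton clause (x_43), x_43 = True.
But (¬x_43) is also a unit clause — contradiction.
Both values of x_21 lead to a conflict.
So x_12 must be the other value — set x_12 = False.
From the singleton clause (x_13), x_13 = True.
From the singleton clause (¬x_23), x_23 = False.
From the singleton clause (¬x_33), x_33 = False.
From the singleton clause (¬x_43), x_43 = False.
Branch on x_21: set x_21 = True.
From the singleton clause (¬x_31), x_31 = False.
From the singleton clause (x_32), x_32 = True.
From the singleton clause (¬x_41), x_41 = False.
From the singleton clause (x_42), x_42 = True.
But (¬x_42) is also a unit clause — contradiction.
So x_21 must be the other value — set x_21 = False.
From the singleton clause (x_22), x_22 = True.
From the singleton clause (¬x_32), x_32 = False.
From the singleton clause (x_31), x_31 = True.
From the singleton clause (¬x_41), x_41 = False.
From the singleton clause (x_42), x_42 = True.
But (¬x_42) is also a unit clause — contradiction.
Both values of x_21 lead to a conflict.
Both values of x_12 lead to a conflict.
So x_11 must be the other value — set x_11 = True.
From the singleton clause (¬x_21), x_21 = False.
From the singleton clause (¬x_31), x_31 = False.
From the singleton clause (¬x_41), x_41 = False.
Branch on x_22: set x_22 = True.
From the singleton clause (¬x_12), x_12 = False.
From the singleton clause (¬x_32), x_32 = False.
From the singleton clause (x_33), x_33 = True.
From the singleton clause (¬x_42), x_42 = False.
From the singleton clause (x_43), x_43 = True.
But (¬x_43) is also a unit clause — contradiction.
So x_22 must be the other value — set x_22 = False.
From the singleton clause (x_23), x_23 = True.
From the singleton clause (¬x_13), x_13 = False.
From the singleton clause (¬x_33), x_33 = False.
From the singleton clause (x_32), x_32 = True.
From the singleton clause (¬x_12), x_12 = False.
From the singleton clause (¬x_42), x_42 = False.
From the singleton clause (x_43), x_43 = True.
But (¬x_43) is also a unit clause — contradiction.
Both values of x_22 lead to a conflict.
Both values of x_11 lead to a conflict.

UNSATISFIABLE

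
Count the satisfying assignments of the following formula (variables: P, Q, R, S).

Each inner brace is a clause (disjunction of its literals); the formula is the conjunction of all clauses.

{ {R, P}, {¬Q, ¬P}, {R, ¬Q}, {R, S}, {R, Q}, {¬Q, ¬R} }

4

There are 2^4 = 16 truth assignments over (P, Q, R, S).
Check each against the 6 clauses (columns in the order P, Q, R, S):
  F F F F  ✗ fails (R ∨ P)
  F F F T  ✗ fails (R ∨ P)
  F F T F  ✓ satisfies all
  F F T T  ✓ satisfies all
  F T F F  ✗ fails (R ∨ P)
  F T F T  ✗ fails (R ∨ P)
  F T T F  ✗ fails (¬Q ∨ ¬R)
  F T T T  ✗ fails (¬Q ∨ ¬R)
  T F F F  ✗ fails (R ∨ S)
  T F F T  ✗ fails (R ∨ Q)
  T F T F  ✓ satisfies all
  T F T T  ✓ satisfies all
  T T F F  ✗ fails (¬Q ∨ ¬P)
  T T F T  ✗ fails (¬Q ∨ ¬P)
  T T T F  ✗ fails (¬Q ∨ ¬P)
  T T T T  ✗ fails (¬Q ∨ ¬P)
4 of the 16 rows are models.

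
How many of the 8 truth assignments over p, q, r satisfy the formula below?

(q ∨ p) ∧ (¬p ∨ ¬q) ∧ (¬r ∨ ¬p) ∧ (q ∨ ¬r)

3

There are 2^3 = 8 truth assignments over (p, q, r).
Check each against the 4 clauses (columns in the order p, q, r):
  F F F  ✗ fails (q ∨ p)
  F F T  ✗ fails (q ∨ p)
  F T F  ✓ satisfies all
  F T T  ✓ satisfies all
  T F F  ✓ satisfies all
  T F T  ✗ fails (¬r ∨ ¬p)
  T T F  ✗ fails (¬p ∨ ¬q)
  T T T  ✗ fails (¬p ∨ ¬q)
3 of the 8 rows are models.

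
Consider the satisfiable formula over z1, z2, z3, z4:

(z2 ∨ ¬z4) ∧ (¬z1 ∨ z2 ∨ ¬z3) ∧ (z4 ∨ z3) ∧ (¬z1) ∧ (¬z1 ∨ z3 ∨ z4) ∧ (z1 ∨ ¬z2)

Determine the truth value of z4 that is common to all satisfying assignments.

Suppose z4 = True.
From the singleton clause (z2), z2 = True.
From the singleton clause (¬z1), z1 = False.
That conflicts with the unit clause (z1).
So every satisfying assignment has z4 = False.

False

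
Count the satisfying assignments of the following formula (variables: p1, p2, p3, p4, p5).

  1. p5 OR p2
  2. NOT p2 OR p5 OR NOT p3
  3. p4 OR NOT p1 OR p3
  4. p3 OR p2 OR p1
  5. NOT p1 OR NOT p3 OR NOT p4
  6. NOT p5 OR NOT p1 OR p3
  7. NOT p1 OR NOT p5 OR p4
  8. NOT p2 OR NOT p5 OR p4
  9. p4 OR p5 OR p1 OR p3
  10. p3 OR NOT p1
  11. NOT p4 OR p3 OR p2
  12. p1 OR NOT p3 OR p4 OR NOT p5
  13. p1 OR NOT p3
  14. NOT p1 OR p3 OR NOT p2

There are 2^5 = 32 truth assignments over (p1, p2, p3, p4, p5).
Split on p1. With p1 = true, the clauses containing p1 are satisfied and NOT p1 drops from the rest; 0 of the 2^4 = 16 assignments to the other variables satisfy what remains.
With p1 = false, by the same count on the reduced clause set, 2 assignments work.
(One model: p1=F, p2=T, p3=F, p4=T, p5=F.)
Total: 0 + 2 = 2.

2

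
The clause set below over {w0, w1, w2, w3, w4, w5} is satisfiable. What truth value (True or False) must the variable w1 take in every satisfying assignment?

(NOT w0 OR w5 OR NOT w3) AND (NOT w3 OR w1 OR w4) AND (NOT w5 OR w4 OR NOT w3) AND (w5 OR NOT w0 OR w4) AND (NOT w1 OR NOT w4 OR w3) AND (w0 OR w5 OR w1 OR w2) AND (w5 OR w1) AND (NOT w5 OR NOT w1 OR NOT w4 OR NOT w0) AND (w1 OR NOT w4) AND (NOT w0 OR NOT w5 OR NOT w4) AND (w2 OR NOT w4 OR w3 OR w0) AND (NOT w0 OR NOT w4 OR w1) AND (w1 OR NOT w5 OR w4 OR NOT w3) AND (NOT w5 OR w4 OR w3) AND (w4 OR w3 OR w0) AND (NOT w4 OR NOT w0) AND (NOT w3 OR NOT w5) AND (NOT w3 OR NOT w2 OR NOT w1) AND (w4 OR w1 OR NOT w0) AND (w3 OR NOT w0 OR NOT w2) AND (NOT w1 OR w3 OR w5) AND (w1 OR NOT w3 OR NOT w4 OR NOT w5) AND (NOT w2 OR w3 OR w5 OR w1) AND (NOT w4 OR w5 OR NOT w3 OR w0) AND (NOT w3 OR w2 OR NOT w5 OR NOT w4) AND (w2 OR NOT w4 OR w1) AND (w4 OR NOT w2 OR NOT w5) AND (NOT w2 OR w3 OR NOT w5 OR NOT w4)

Suppose w1 = false.
Unit clause (w5) forces w5 = true.
Unit clause (NOT w4) forces w4 = false.
Unit clause (NOT w3) forces w3 = false.
That conflicts with the unit clause (w3).
So every satisfying assignment has w1 = True.

True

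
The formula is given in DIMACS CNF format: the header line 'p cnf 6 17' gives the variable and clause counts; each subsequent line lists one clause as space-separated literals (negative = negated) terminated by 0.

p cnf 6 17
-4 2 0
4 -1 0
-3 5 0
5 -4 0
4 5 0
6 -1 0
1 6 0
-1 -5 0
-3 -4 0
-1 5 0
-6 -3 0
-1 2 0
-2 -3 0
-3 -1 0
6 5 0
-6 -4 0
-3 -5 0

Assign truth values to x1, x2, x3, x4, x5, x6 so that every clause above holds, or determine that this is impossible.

x1 ↦ False; x2 ↦ True; x3 ↦ False; x4 ↦ False; x5 ↦ True; x6 ↦ True

Suppose x4 = False.
(¬x1) alone gives x1 = False.
(x5) alone gives x5 = True.
(x6) alone gives x6 = True.
(¬x3) alone gives x3 = False.
No clause remains; x2 is free.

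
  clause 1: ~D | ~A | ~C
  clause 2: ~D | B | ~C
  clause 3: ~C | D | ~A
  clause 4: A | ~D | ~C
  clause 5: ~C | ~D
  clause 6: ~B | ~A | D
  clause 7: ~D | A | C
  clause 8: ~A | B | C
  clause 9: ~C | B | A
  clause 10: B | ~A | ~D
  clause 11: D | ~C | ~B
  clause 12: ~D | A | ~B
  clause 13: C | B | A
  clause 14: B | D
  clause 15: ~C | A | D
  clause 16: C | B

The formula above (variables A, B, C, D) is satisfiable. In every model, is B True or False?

True

Suppose B = 0.
Unit clause (D) forces D = 1.
Unit clause (~C) forces C = 0.
That conflicts with the unit clause (C).
So every satisfying assignment has B = True.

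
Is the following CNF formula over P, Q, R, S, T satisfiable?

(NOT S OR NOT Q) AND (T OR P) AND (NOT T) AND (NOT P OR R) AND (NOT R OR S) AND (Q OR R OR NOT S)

The clause (NOT T) is unit, so T = false.
The clause (P) is unit, so P = true.
The clause (R) is unit, so R = true.
The clause (S) is unit, so S = true.
The clause (NOT Q) is unit, so Q = false.
All clauses are satisfied.
A satisfying assignment: P ↦ true; Q ↦ false; R ↦ true; S ↦ true; T ↦ false.

Yes, satisfiable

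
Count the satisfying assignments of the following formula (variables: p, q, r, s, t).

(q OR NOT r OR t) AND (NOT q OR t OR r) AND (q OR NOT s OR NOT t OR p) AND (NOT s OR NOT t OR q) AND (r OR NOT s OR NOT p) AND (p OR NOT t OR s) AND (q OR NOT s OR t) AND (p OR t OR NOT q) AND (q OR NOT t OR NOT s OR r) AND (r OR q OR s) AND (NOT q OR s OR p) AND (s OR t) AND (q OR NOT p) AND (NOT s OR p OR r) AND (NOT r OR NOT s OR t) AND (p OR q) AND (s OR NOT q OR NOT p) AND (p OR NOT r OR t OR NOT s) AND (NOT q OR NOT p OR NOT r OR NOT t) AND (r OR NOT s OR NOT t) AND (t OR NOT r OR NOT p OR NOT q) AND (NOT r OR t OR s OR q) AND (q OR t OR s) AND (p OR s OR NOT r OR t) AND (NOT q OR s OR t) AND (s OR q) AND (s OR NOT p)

There are 2^5 = 32 truth assignments over (p, q, r, s, t).
Split on t. With t = true, the clauses containing t are satisfied and NOT t drops from the rest; 1 of the 2^4 = 16 assignments to the other variables satisfy what remains.
With t = false, by the same count on the reduced clause set, 0 assignments work.
(One model: p=F, q=T, r=T, s=T, t=T.)
Total: 1 + 0 = 1.

1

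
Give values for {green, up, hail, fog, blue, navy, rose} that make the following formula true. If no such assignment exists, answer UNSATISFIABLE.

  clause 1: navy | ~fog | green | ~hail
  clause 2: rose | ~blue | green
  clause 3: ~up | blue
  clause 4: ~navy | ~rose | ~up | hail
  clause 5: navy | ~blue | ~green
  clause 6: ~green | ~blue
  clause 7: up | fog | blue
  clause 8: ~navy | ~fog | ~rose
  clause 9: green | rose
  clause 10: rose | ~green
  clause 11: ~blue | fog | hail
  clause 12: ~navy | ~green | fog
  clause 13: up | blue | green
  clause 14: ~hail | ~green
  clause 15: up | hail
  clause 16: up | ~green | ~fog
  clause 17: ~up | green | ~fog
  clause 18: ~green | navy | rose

Try up = 1.
Unit clause (blue) forces blue = 1.
Unit clause (~green) forces green = 0.
Unit clause (rose) forces rose = 1.
Unit clause (~fog) forces fog = 0.
Unit clause (hail) forces hail = 1.
Every clause is now satisfied; navy is unconstrained.

green=0,  up=1,  hail=1,  fog=0,  blue=1,  navy=0,  rose=1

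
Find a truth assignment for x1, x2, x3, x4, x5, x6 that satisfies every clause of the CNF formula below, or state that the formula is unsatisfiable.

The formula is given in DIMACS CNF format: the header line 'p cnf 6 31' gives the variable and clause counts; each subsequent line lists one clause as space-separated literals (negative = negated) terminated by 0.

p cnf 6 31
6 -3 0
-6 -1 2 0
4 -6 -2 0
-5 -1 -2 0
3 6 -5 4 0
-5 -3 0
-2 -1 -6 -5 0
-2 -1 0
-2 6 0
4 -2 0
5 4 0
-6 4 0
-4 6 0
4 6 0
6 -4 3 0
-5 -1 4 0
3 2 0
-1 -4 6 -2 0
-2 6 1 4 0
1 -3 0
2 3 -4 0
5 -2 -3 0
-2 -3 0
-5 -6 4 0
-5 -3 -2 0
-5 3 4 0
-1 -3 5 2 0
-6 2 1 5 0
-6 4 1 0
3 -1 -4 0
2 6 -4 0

Case x6 = True:
(x4) alone gives x4 = True.
Case x1 = False:
(¬x3) alone gives x3 = False.
(x2) alone gives x2 = True.
All clauses hold; x5 can take either value.

x1 ↦ False,  x2 ↦ True,  x3 ↦ False,  x4 ↦ True,  x5 ↦ False,  x6 ↦ True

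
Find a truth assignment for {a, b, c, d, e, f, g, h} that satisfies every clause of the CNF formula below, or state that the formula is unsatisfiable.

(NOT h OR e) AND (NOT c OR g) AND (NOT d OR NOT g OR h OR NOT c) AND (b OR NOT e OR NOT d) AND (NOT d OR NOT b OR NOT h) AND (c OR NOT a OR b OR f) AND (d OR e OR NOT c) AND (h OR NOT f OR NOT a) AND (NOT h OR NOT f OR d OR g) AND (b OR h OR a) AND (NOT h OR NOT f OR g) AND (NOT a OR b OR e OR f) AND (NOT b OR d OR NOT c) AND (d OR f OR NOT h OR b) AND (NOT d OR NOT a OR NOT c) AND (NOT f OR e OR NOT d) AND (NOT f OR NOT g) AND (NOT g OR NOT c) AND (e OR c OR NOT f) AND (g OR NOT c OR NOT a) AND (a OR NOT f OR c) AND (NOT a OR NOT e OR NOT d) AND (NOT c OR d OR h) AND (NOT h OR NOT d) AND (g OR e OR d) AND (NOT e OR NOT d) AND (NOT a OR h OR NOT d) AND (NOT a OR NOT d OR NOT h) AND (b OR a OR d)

a: false,  b: true,  c: false,  d: false,  e: false,  f: false,  g: true,  h: false

Branch on h: set h = false.
Branch on c: set c = false.
Branch on f: set f = false.
Branch on a: set a = false.
(b) alone gives b = true.
Branch on e: set e = false.
Branch on g: set g = true.
All clauses hold; d can take either value.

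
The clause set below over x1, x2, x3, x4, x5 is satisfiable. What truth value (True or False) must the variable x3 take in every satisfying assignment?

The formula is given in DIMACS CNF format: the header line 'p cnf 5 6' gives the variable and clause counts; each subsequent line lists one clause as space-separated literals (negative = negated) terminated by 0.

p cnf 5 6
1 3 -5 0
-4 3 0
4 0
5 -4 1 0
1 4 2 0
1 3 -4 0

True

Suppose x3 = False.
The clause (¬x4) is unit, so x4 = False.
That conflicts with the unit clause (x4).
So every satisfying assignment has x3 = True.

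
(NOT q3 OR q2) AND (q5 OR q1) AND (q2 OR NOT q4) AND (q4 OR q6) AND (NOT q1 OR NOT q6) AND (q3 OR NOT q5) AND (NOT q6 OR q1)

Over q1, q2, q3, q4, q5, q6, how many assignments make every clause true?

4

There are 2^6 = 64 truth assignments over (q1, q2, q3, q4, q5, q6).
Split on q1. With q1 = true, the clauses containing q1 are satisfied and NOT q1 drops from the rest; 3 of the 2^5 = 32 assignments to the other variables satisfy what remains.
With q1 = false, by the same count on the reduced clause set, 1 assignment works.
Total: 3 + 1 = 4.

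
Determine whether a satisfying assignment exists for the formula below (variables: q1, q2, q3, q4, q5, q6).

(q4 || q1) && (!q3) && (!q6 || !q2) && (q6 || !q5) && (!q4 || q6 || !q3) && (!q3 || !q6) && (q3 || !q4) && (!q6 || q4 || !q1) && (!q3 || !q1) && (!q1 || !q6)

From the singleton clause (!q3), q3 = false.
From the singleton clause (!q4), q4 = false.
From the singleton clause (q1), q1 = true.
From the singleton clause (!q6), q6 = false.
From the singleton clause (!q5), q5 = false.
No clause remains; q2 is free.
A satisfying assignment: q1: true; q2: false; q3: false; q4: false; q5: false; q6: false.

Yes, satisfiable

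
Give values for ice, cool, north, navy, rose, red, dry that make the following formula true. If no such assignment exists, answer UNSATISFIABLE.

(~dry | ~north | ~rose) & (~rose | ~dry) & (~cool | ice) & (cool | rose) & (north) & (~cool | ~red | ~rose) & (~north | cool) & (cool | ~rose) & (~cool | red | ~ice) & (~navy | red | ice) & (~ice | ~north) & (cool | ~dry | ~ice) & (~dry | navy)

From the singleton clause (north), north = 1.
From the singleton clause (cool), cool = 1.
From the singleton clause (ice), ice = 1.
But (~ice) is also a unit clause — contradiction.

UNSATISFIABLE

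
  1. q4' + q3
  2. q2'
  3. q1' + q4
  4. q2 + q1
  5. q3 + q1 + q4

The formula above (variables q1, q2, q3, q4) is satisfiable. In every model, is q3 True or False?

True

Suppose q3 = 0.
Unit clause (q4') forces q4 = 0.
Unit clause (q2') forces q2 = 0.
Unit clause (q1') forces q1 = 0.
Now (q1) is unsatisfied and unit — conflict.
So every satisfying assignment has q3 = True.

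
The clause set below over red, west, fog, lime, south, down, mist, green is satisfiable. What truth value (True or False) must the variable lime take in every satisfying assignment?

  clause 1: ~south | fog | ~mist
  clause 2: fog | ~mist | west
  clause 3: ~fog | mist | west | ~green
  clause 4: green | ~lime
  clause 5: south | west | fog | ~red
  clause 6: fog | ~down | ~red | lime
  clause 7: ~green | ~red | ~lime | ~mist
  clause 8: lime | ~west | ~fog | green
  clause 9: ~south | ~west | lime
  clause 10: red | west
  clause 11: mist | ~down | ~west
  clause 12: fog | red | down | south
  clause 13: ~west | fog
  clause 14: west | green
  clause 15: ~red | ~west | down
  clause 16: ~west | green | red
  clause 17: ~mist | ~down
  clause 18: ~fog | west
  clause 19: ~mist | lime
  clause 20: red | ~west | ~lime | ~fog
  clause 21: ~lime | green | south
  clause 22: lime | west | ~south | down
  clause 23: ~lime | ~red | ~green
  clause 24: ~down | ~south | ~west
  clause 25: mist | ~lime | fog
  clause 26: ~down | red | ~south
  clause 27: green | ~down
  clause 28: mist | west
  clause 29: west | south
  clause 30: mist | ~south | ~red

Suppose lime = 1.
From the singleton clause (green), green = 1.
From the singleton clause (~red), red = 0.
From the singleton clause (west), west = 1.
From the singleton clause (fog), fog = 1.
That conflicts with the unit clause (~fog).
So every satisfying assignment has lime = False.

False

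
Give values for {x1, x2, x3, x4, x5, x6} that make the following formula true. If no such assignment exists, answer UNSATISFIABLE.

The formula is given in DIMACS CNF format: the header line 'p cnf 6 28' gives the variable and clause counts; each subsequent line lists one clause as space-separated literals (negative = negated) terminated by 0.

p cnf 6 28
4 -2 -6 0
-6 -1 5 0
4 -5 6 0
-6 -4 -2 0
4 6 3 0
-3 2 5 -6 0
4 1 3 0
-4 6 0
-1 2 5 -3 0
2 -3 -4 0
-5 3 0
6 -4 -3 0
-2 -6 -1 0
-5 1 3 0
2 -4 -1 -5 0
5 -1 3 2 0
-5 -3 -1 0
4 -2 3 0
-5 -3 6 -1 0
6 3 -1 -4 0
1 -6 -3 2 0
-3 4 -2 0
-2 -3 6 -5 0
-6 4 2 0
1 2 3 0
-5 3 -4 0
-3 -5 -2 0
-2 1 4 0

Case x4 = False:
Case x2 = False:
The clause (¬x6) is unit, so x6 = False.
The clause (¬x5) is unit, so x5 = False.
The clause (x3) is unit, so x3 = True.
The clause (¬x1) is unit, so x1 = False.
Every clause now holds.

x1=False,  x2=False,  x3=True,  x4=False,  x5=False,  x6=False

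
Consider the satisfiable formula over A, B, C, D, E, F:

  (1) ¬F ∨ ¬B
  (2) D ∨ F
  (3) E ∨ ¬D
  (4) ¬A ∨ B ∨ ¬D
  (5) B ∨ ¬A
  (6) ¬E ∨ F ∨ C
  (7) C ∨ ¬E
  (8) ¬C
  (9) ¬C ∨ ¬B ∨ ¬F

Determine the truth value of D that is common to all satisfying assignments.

Suppose D = True.
The clause (E) is unit, so E = True.
The clause (C) is unit, so C = True.
But (¬C) is also a unit clause — contradiction.
So every satisfying assignment has D = False.

False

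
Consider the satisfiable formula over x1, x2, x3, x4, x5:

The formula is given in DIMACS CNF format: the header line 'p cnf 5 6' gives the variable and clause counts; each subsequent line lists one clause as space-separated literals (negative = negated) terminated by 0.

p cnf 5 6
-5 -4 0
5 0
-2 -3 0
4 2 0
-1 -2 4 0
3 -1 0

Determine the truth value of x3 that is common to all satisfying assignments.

False

Suppose x3 = True.
Unit clause (x5) forces x5 = True.
Unit clause (¬x4) forces x4 = False.
Unit clause (¬x2) forces x2 = False.
That conflicts with the unit clause (x2).
So every satisfying assignment has x3 = False.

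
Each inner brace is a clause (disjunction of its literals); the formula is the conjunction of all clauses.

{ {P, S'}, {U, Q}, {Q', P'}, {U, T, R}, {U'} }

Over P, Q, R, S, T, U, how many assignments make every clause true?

There are 2^6 = 64 truth assignments over (P, Q, R, S, T, U).
Split on U. With U = 1, the clauses containing U are satisfied and U' drops from the rest; 0 of the 2^5 = 32 assignments to the other variables satisfy what remains.
With U = 0, by the same count on the reduced clause set, 3 assignments work.
(One model: P=F, Q=T, R=F, S=F, T=T, U=F.)
Total: 0 + 3 = 3.

3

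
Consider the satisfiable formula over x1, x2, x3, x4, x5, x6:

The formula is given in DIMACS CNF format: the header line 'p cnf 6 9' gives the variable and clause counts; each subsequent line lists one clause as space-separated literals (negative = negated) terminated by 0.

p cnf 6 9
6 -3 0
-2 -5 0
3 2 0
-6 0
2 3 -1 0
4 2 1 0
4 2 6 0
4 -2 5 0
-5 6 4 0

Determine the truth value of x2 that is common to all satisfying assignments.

Suppose x2 = False.
From the singleton clause (x3), x3 = True.
From the singleton clause (x6), x6 = True.
That conflicts with the unit clause (¬x6).
So every satisfying assignment has x2 = True.

True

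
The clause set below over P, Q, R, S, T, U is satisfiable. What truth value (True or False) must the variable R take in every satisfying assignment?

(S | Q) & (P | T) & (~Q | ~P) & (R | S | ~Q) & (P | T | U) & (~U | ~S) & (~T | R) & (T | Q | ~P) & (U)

True

Suppose R = 0.
The clause (~T) is unit, so T = 0.
The clause (P) is unit, so P = 1.
The clause (~Q) is unit, so Q = 0.
Now (Q) is unsatisfied and unit — conflict.
So every satisfying assignment has R = True.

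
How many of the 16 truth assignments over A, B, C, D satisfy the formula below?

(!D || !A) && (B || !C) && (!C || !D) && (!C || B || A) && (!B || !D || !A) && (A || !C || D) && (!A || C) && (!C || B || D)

There are 2^4 = 16 truth assignments over (A, B, C, D).
Split on B. With B = true, the clauses containing B are satisfied and !B drops from the rest; 3 of the 2^3 = 8 assignments to the other variables satisfy what remains.
With B = false, by the same count on the reduced clause set, 2 assignments work.
Total: 3 + 2 = 5.

5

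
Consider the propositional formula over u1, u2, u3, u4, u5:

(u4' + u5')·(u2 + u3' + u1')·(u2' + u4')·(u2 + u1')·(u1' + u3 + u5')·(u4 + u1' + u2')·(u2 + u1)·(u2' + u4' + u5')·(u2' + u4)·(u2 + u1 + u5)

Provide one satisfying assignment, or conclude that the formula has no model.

UNSATISFIABLE

Suppose u4 = 0.
The clause (u2') is unit, so u2 = 0.
The clause (u1') is unit, so u1 = 0.
Now (u1) is unsatisfied and unit — conflict.
So u4 must be the other value — set u4 = 1.
The clause (u5') is unit, so u5 = 0.
The clause (u2') is unit, so u2 = 0.
The clause (u1') is unit, so u1 = 0.
Now (u1) is unsatisfied and unit — conflict.
Neither u4 = 1 nor u4 = 0 works.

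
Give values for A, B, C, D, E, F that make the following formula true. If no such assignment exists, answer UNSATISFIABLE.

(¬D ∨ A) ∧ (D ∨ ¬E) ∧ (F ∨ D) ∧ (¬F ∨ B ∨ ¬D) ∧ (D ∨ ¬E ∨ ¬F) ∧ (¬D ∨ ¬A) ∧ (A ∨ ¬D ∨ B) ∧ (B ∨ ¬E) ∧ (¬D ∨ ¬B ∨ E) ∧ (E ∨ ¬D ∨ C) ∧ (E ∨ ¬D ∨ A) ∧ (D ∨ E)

Suppose D = False.
(¬E) alone gives E = False.
Now (E) is unsatisfied and unit — conflict.
That branch fails; take D = True instead.
(A) alone gives A = True.
Now (¬A) is unsatisfied and unit — conflict.
Both values of D lead to a conflict.

UNSATISFIABLE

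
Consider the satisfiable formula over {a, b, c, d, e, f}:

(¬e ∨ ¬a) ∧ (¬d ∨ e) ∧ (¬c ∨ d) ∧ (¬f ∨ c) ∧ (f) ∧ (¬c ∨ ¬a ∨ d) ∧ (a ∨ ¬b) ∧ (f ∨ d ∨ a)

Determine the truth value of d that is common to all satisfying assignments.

True

Suppose d = False.
The clause (¬c) is unit, so c = False.
The clause (¬f) is unit, so f = False.
But (f) is also a unit clause — contradiction.
So every satisfying assignment has d = True.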